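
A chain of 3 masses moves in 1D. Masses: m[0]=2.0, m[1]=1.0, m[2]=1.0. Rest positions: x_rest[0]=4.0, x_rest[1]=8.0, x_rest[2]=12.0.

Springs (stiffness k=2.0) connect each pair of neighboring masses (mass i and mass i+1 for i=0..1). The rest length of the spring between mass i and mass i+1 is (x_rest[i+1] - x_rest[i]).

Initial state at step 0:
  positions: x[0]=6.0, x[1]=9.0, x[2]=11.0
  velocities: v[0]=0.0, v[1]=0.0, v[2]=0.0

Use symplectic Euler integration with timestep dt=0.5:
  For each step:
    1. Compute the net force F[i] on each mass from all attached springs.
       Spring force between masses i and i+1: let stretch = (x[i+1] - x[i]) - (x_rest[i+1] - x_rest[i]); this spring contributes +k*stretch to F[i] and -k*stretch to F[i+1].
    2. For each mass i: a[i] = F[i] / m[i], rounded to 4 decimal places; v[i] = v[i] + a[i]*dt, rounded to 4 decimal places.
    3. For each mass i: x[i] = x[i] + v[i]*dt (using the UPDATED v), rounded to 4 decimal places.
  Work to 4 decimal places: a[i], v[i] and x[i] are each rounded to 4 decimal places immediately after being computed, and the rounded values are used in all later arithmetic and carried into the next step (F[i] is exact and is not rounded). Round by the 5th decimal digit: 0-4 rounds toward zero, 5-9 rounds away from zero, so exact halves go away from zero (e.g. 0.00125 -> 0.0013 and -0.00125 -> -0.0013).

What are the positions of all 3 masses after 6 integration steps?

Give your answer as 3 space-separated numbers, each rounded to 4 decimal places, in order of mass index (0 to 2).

Step 0: x=[6.0000 9.0000 11.0000] v=[0.0000 0.0000 0.0000]
Step 1: x=[5.7500 8.5000 12.0000] v=[-0.5000 -1.0000 2.0000]
Step 2: x=[5.1875 8.3750 13.2500] v=[-1.1250 -0.2500 2.5000]
Step 3: x=[4.4219 9.0938 14.0625] v=[-1.5313 1.4375 1.6250]
Step 4: x=[3.8242 9.9610 14.3907] v=[-1.1954 1.7343 0.6563]
Step 5: x=[3.7607 9.9746 14.5040] v=[-0.1270 0.0272 0.2266]
Step 6: x=[4.2507 9.1460 14.3526] v=[0.9800 -1.6573 -0.3028]

Answer: 4.2507 9.1460 14.3526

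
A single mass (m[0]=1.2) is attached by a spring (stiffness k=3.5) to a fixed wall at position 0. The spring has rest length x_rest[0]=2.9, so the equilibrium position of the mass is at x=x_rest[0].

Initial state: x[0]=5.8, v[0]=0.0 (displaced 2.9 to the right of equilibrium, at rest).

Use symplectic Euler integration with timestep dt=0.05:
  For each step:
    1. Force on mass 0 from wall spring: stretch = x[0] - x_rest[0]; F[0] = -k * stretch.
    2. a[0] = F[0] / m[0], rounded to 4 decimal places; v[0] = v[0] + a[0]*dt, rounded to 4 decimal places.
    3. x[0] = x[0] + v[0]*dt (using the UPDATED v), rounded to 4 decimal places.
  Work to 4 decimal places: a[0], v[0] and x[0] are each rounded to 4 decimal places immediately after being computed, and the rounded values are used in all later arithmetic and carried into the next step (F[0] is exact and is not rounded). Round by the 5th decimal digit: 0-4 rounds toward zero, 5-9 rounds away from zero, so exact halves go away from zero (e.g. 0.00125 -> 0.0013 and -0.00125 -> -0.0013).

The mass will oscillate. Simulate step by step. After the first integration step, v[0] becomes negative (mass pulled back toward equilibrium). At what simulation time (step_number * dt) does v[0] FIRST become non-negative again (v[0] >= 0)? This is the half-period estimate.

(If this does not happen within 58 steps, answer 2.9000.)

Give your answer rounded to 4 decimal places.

Step 0: x=[5.8000] v=[0.0000]
Step 1: x=[5.7789] v=[-0.4229]
Step 2: x=[5.7368] v=[-0.8427]
Step 3: x=[5.6740] v=[-1.2564]
Step 4: x=[5.5910] v=[-1.6609]
Step 5: x=[5.4883] v=[-2.0533]
Step 6: x=[5.3668] v=[-2.4308]
Step 7: x=[5.2273] v=[-2.7905]
Step 8: x=[5.0708] v=[-3.1299]
Step 9: x=[4.8985] v=[-3.4465]
Step 10: x=[4.7116] v=[-3.7380]
Step 11: x=[4.5115] v=[-4.0022]
Step 12: x=[4.2996] v=[-4.2372]
Step 13: x=[4.0775] v=[-4.4413]
Step 14: x=[3.8469] v=[-4.6130]
Step 15: x=[3.6093] v=[-4.7511]
Step 16: x=[3.3666] v=[-4.8545]
Step 17: x=[3.1205] v=[-4.9225]
Step 18: x=[2.8728] v=[-4.9547]
Step 19: x=[2.6253] v=[-4.9507]
Step 20: x=[2.3798] v=[-4.9106]
Step 21: x=[2.1381] v=[-4.8347]
Step 22: x=[1.9019] v=[-4.7236]
Step 23: x=[1.6730] v=[-4.5780]
Step 24: x=[1.4530] v=[-4.3991]
Step 25: x=[1.2436] v=[-4.1881]
Step 26: x=[1.0463] v=[-3.9465]
Step 27: x=[0.8625] v=[-3.6762]
Step 28: x=[0.6935] v=[-3.3791]
Step 29: x=[0.5406] v=[-3.0573]
Step 30: x=[0.4049] v=[-2.7132]
Step 31: x=[0.2874] v=[-2.3493]
Step 32: x=[0.1890] v=[-1.9683]
Step 33: x=[0.1104] v=[-1.5729]
Step 34: x=[0.0521] v=[-1.1661]
Step 35: x=[0.0146] v=[-0.7508]
Step 36: x=[-0.0019] v=[-0.3300]
Step 37: x=[0.0028] v=[0.0932]
First v>=0 after going negative at step 37, time=1.8500

Answer: 1.8500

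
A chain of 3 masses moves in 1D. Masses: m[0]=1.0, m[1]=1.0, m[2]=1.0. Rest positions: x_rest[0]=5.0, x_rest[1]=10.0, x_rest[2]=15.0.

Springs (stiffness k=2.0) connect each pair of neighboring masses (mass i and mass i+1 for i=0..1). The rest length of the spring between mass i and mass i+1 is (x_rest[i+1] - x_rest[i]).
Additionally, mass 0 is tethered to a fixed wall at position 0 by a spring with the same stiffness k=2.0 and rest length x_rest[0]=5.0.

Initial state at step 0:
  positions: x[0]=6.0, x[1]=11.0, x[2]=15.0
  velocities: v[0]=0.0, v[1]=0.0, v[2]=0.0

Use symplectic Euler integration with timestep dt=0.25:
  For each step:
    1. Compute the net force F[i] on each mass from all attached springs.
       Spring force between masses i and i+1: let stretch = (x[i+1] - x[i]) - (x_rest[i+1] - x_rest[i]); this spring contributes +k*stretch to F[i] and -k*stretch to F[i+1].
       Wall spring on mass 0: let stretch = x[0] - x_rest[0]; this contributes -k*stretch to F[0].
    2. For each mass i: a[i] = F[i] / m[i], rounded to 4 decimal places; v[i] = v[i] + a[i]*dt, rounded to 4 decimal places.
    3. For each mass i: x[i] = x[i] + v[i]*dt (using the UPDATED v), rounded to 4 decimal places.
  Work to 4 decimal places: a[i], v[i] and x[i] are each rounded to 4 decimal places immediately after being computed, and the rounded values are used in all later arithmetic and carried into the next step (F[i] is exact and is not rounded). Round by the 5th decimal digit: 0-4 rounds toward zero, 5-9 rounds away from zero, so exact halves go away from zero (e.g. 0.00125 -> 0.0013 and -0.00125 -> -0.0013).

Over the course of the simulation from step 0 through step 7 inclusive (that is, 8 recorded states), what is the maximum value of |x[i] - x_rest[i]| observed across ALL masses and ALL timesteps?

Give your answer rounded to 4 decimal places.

Step 0: x=[6.0000 11.0000 15.0000] v=[0.0000 0.0000 0.0000]
Step 1: x=[5.8750 10.8750 15.1250] v=[-0.5000 -0.5000 0.5000]
Step 2: x=[5.6406 10.6563 15.3438] v=[-0.9375 -0.8750 0.8750]
Step 3: x=[5.3281 10.3965 15.6016] v=[-1.2500 -1.0391 1.0313]
Step 4: x=[4.9831 10.1538 15.8338] v=[-1.3799 -0.9708 0.9288]
Step 5: x=[4.6616 9.9748 15.9810] v=[-1.2861 -0.7162 0.5888]
Step 6: x=[4.4215 9.8824 16.0024] v=[-0.9603 -0.3697 0.0857]
Step 7: x=[4.3114 9.8724 15.8838] v=[-0.4406 -0.0402 -0.4743]
Max displacement = 1.0024

Answer: 1.0024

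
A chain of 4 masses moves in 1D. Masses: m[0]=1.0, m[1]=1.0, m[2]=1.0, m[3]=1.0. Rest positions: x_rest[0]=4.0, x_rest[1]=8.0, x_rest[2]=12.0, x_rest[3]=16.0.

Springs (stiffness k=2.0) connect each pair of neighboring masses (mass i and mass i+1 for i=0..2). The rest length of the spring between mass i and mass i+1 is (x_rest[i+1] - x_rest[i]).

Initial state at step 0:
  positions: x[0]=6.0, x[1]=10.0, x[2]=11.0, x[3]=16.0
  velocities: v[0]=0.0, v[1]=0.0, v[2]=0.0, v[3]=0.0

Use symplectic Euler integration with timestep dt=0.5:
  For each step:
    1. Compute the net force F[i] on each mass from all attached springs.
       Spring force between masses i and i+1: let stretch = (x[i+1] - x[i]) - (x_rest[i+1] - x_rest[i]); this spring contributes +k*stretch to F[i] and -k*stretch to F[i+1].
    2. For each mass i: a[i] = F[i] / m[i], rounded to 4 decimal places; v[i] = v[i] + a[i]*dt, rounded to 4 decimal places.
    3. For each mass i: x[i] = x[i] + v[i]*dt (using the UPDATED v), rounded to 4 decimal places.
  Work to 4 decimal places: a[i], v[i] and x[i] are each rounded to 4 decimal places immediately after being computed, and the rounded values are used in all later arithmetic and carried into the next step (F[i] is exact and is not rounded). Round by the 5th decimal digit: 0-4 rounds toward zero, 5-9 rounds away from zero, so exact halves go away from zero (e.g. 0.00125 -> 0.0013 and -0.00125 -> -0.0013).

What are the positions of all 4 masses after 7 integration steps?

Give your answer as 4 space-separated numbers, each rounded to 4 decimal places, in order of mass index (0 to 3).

Step 0: x=[6.0000 10.0000 11.0000 16.0000] v=[0.0000 0.0000 0.0000 0.0000]
Step 1: x=[6.0000 8.5000 13.0000 15.5000] v=[0.0000 -3.0000 4.0000 -1.0000]
Step 2: x=[5.2500 8.0000 14.0000 15.7500] v=[-1.5000 -1.0000 2.0000 0.5000]
Step 3: x=[3.8750 9.1250 12.8750 17.1250] v=[-2.7500 2.2500 -2.2500 2.7500]
Step 4: x=[3.1250 9.5000 12.0000 18.3750] v=[-1.5000 0.7500 -1.7500 2.5000]
Step 5: x=[3.5625 7.9375 13.0625 18.4375] v=[0.8750 -3.1250 2.1250 0.1250]
Step 6: x=[4.1875 6.7500 14.2500 17.8125] v=[1.2500 -2.3750 2.3750 -1.2500]
Step 7: x=[4.0938 8.0313 13.4688 17.4063] v=[-0.1875 2.5625 -1.5625 -0.8125]

Answer: 4.0938 8.0313 13.4688 17.4063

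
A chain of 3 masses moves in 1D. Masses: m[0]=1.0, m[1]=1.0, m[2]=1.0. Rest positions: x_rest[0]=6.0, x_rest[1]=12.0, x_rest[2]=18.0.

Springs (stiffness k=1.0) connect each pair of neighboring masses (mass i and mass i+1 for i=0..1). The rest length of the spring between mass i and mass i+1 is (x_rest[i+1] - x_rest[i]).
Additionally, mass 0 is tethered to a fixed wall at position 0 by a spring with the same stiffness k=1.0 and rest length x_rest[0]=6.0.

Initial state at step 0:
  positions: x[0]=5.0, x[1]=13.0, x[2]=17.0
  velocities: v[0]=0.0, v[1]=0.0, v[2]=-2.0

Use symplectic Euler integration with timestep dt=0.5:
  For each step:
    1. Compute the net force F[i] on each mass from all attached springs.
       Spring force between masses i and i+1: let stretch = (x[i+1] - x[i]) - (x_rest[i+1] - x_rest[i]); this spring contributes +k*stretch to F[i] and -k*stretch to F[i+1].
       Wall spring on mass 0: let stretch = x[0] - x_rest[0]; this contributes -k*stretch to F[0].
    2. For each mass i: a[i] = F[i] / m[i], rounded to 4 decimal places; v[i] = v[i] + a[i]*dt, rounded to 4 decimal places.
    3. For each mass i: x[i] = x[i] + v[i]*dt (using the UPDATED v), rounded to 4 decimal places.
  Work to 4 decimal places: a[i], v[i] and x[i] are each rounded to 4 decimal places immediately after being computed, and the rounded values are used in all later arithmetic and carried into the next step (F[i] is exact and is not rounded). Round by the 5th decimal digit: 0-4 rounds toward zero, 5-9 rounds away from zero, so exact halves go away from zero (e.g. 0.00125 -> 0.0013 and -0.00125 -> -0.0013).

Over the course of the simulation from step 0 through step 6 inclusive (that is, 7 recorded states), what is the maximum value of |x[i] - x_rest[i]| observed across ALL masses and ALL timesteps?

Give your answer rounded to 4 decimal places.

Step 0: x=[5.0000 13.0000 17.0000] v=[0.0000 0.0000 -2.0000]
Step 1: x=[5.7500 12.0000 16.5000] v=[1.5000 -2.0000 -1.0000]
Step 2: x=[6.6250 10.5625 16.3750] v=[1.7500 -2.8750 -0.2500]
Step 3: x=[6.8282 9.5938 16.2969] v=[0.4063 -1.9375 -0.1563]
Step 4: x=[6.0157 9.6095 16.0430] v=[-1.6250 0.0313 -0.5079]
Step 5: x=[4.5977 10.3351 15.6807] v=[-2.8360 1.4512 -0.7247]
Step 6: x=[3.4646 10.9628 15.4820] v=[-2.2662 1.2553 -0.3975]
Max displacement = 2.5354

Answer: 2.5354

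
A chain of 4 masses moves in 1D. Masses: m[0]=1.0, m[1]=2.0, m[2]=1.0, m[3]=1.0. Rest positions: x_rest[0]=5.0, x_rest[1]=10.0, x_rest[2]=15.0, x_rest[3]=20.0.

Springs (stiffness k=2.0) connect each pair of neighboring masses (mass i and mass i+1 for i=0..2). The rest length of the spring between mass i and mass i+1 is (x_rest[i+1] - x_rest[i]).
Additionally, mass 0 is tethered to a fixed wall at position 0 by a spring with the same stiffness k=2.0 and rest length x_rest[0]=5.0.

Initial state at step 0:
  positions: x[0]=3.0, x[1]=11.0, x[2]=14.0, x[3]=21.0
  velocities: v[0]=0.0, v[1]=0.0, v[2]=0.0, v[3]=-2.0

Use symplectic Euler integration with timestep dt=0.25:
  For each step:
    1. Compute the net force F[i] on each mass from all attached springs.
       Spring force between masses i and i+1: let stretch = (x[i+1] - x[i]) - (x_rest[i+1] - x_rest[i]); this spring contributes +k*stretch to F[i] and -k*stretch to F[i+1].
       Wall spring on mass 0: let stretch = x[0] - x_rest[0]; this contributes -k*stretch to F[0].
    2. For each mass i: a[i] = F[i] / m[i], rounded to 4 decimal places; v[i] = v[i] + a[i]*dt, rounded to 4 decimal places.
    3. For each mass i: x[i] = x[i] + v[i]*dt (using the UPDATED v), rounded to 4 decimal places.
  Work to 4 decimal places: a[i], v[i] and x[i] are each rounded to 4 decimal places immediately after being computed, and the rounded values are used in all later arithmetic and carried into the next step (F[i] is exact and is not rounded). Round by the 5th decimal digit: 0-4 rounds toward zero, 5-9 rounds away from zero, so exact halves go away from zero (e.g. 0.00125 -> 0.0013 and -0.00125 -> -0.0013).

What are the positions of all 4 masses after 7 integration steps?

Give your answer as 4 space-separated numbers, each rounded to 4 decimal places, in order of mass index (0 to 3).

Step 0: x=[3.0000 11.0000 14.0000 21.0000] v=[0.0000 0.0000 0.0000 -2.0000]
Step 1: x=[3.6250 10.6875 14.5000 20.2500] v=[2.5000 -1.2500 2.0000 -3.0000]
Step 2: x=[4.6797 10.1719 15.2422 19.4063] v=[4.2188 -2.0625 2.9688 -3.3750]
Step 3: x=[5.8360 9.6299 15.8711 18.6670] v=[4.6251 -2.1680 2.5157 -2.9571]
Step 4: x=[6.7370 9.2409 16.0694 18.2032] v=[3.6041 -1.5562 0.7931 -1.8551]
Step 5: x=[7.1089 9.1221 15.6808 18.0977] v=[1.4876 -0.4751 -1.5543 -0.4220]
Step 6: x=[6.8438 9.2874 14.7745 18.3151] v=[-1.0603 0.6613 -3.6252 0.8696]
Step 7: x=[6.0287 9.6430 13.6249 18.7149] v=[-3.2604 1.4222 -4.5985 1.5993]

Answer: 6.0287 9.6430 13.6249 18.7149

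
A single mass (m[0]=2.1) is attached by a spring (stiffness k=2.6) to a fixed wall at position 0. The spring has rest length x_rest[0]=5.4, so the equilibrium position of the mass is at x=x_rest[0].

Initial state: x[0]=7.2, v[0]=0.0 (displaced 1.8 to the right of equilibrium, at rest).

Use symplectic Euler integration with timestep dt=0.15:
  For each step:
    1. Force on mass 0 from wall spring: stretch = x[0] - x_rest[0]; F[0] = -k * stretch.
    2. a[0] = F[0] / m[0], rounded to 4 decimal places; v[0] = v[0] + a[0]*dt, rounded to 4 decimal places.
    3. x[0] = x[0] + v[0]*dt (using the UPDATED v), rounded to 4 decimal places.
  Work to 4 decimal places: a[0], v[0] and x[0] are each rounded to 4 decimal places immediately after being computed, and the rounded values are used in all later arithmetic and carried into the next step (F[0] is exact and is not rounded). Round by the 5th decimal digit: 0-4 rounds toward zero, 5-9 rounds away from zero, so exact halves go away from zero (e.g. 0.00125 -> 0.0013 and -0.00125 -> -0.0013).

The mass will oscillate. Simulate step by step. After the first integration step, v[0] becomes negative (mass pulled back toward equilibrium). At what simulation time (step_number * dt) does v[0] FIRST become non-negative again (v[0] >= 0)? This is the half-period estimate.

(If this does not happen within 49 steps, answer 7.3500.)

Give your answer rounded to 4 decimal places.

Step 0: x=[7.2000] v=[0.0000]
Step 1: x=[7.1499] v=[-0.3343]
Step 2: x=[7.0510] v=[-0.6593]
Step 3: x=[6.9061] v=[-0.9659]
Step 4: x=[6.7193] v=[-1.2456]
Step 5: x=[6.4957] v=[-1.4906]
Step 6: x=[6.2416] v=[-1.6941]
Step 7: x=[5.9640] v=[-1.8504]
Step 8: x=[5.6707] v=[-1.9551]
Step 9: x=[5.3699] v=[-2.0054]
Step 10: x=[5.0699] v=[-1.9998]
Step 11: x=[4.7791] v=[-1.9385]
Step 12: x=[4.5056] v=[-1.8232]
Step 13: x=[4.2570] v=[-1.6571]
Step 14: x=[4.0403] v=[-1.4448]
Step 15: x=[3.8615] v=[-1.1923]
Step 16: x=[3.7255] v=[-0.9066]
Step 17: x=[3.6362] v=[-0.5956]
Step 18: x=[3.5960] v=[-0.2680]
Step 19: x=[3.6061] v=[0.0670]
First v>=0 after going negative at step 19, time=2.8500

Answer: 2.8500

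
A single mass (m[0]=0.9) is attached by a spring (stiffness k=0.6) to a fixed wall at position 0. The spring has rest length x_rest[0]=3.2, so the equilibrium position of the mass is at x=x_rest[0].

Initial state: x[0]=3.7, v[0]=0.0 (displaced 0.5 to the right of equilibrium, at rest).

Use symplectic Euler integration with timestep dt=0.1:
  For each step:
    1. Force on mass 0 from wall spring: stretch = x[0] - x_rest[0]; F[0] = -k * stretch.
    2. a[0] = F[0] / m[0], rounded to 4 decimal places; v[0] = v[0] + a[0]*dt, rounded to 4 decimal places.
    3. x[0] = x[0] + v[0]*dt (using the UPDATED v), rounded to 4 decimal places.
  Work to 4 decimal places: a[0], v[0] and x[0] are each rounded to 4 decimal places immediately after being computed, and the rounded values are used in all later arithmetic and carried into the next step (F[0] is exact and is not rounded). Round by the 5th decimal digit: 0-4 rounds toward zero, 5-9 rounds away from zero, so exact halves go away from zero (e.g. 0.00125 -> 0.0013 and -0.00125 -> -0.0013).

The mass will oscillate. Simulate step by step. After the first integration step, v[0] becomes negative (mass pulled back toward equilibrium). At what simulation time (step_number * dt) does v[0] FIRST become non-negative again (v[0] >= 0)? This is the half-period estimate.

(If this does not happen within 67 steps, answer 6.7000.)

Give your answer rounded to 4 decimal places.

Step 0: x=[3.7000] v=[0.0000]
Step 1: x=[3.6967] v=[-0.0333]
Step 2: x=[3.6901] v=[-0.0664]
Step 3: x=[3.6802] v=[-0.0991]
Step 4: x=[3.6671] v=[-0.1311]
Step 5: x=[3.6509] v=[-0.1622]
Step 6: x=[3.6317] v=[-0.1923]
Step 7: x=[3.6096] v=[-0.2211]
Step 8: x=[3.5848] v=[-0.2484]
Step 9: x=[3.5574] v=[-0.2741]
Step 10: x=[3.5276] v=[-0.2979]
Step 11: x=[3.4956] v=[-0.3197]
Step 12: x=[3.4617] v=[-0.3394]
Step 13: x=[3.4260] v=[-0.3569]
Step 14: x=[3.3888] v=[-0.3720]
Step 15: x=[3.3503] v=[-0.3846]
Step 16: x=[3.3108] v=[-0.3946]
Step 17: x=[3.2706] v=[-0.4020]
Step 18: x=[3.2299] v=[-0.4067]
Step 19: x=[3.1890] v=[-0.4087]
Step 20: x=[3.1482] v=[-0.4080]
Step 21: x=[3.1077] v=[-0.4046]
Step 22: x=[3.0679] v=[-0.3985]
Step 23: x=[3.0289] v=[-0.3897]
Step 24: x=[2.9911] v=[-0.3783]
Step 25: x=[2.9547] v=[-0.3644]
Step 26: x=[2.9199] v=[-0.3481]
Step 27: x=[2.8870] v=[-0.3294]
Step 28: x=[2.8562] v=[-0.3085]
Step 29: x=[2.8276] v=[-0.2856]
Step 30: x=[2.8015] v=[-0.2608]
Step 31: x=[2.7781] v=[-0.2342]
Step 32: x=[2.7575] v=[-0.2061]
Step 33: x=[2.7398] v=[-0.1766]
Step 34: x=[2.7252] v=[-0.1459]
Step 35: x=[2.7138] v=[-0.1143]
Step 36: x=[2.7056] v=[-0.0819]
Step 37: x=[2.7007] v=[-0.0489]
Step 38: x=[2.6991] v=[-0.0156]
Step 39: x=[2.7009] v=[0.0178]
First v>=0 after going negative at step 39, time=3.9000

Answer: 3.9000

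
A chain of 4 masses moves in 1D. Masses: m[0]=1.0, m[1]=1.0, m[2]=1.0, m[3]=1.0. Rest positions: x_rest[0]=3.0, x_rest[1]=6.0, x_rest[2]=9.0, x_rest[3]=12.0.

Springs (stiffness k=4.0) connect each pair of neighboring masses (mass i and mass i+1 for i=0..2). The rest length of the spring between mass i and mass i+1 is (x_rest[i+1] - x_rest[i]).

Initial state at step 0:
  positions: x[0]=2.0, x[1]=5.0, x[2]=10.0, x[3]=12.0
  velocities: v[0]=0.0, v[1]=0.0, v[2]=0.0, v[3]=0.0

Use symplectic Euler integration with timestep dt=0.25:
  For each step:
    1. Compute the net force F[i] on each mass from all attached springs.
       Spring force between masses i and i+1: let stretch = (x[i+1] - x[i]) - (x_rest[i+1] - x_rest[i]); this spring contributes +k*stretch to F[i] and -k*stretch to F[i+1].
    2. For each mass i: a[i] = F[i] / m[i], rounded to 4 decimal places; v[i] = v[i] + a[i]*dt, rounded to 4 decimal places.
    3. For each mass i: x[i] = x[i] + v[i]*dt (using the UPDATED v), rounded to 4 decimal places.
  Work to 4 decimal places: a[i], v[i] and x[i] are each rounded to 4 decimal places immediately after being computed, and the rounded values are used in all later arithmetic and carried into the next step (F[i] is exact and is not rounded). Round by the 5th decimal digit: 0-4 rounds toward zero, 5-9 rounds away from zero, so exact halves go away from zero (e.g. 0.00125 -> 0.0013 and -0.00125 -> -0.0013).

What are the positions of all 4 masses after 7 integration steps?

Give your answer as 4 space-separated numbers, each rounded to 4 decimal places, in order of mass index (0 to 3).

Answer: 3.5373 5.7801 9.0676 10.6150

Derivation:
Step 0: x=[2.0000 5.0000 10.0000 12.0000] v=[0.0000 0.0000 0.0000 0.0000]
Step 1: x=[2.0000 5.5000 9.2500 12.2500] v=[0.0000 2.0000 -3.0000 1.0000]
Step 2: x=[2.1250 6.0625 8.3125 12.5000] v=[0.5000 2.2500 -3.7500 1.0000]
Step 3: x=[2.4844 6.2031 7.8594 12.4531] v=[1.4375 0.5625 -1.8125 -0.1875]
Step 4: x=[3.0235 5.8281 8.1406 12.0078] v=[2.1562 -1.4999 1.1249 -1.7812]
Step 5: x=[3.5137 5.3301 8.8105 11.3457] v=[1.9608 -1.9920 2.6796 -2.6484]
Step 6: x=[3.7080 5.2481 9.2441 10.7998] v=[0.7772 -0.3280 1.7344 -2.1836]
Step 7: x=[3.5373 5.7801 9.0676 10.6150] v=[-0.6827 2.1279 -0.7059 -0.7393]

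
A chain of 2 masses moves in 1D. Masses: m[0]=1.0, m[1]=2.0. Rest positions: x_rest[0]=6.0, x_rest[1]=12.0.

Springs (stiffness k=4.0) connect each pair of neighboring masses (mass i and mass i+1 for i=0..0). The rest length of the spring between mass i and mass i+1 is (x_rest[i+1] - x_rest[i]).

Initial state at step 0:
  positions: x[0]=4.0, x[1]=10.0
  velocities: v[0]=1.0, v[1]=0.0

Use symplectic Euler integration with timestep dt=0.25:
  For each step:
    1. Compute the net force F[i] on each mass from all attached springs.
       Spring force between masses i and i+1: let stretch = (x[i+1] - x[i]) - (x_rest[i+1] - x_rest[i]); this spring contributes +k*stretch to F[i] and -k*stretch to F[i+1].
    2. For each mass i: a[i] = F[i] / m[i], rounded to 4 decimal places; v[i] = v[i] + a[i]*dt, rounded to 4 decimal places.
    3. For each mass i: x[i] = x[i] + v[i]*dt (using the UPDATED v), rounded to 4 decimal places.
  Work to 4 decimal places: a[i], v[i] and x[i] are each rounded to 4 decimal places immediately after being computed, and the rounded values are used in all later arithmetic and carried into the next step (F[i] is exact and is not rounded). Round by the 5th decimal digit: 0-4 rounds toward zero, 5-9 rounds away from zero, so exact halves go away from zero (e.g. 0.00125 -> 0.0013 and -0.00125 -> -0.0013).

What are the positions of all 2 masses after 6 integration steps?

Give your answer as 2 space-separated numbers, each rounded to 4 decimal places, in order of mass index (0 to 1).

Answer: 4.3404 10.5800

Derivation:
Step 0: x=[4.0000 10.0000] v=[1.0000 0.0000]
Step 1: x=[4.2500 10.0000] v=[1.0000 0.0000]
Step 2: x=[4.4375 10.0313] v=[0.7500 0.1250]
Step 3: x=[4.5235 10.1133] v=[0.3438 0.3281]
Step 4: x=[4.5069 10.2466] v=[-0.0664 0.5332]
Step 5: x=[4.4252 10.4125] v=[-0.3267 0.6634]
Step 6: x=[4.3404 10.5800] v=[-0.3394 0.6698]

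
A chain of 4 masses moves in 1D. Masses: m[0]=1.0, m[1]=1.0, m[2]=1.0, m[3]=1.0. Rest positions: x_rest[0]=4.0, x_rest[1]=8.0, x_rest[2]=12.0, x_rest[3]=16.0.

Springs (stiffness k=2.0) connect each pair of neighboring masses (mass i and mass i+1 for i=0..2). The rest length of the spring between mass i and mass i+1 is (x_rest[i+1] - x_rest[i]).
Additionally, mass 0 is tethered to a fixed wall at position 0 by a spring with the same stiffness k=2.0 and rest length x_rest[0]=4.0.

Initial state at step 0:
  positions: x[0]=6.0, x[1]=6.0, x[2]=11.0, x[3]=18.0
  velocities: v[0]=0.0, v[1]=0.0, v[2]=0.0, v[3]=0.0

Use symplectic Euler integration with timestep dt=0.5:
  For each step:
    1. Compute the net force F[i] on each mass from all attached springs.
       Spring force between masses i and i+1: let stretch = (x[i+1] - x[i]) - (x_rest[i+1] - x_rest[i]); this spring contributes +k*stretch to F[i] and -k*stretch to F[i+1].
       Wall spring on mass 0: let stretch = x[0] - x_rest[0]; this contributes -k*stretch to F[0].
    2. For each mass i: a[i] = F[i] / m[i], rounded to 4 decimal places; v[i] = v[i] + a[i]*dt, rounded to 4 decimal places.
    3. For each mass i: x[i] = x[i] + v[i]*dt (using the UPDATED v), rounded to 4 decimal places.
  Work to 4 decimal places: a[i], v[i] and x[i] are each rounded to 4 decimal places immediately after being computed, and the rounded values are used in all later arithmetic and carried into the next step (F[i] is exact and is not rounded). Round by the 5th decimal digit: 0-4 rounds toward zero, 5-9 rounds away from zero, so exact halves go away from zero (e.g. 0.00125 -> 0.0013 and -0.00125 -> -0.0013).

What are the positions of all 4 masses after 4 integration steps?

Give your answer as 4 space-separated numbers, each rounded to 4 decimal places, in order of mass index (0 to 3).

Answer: 6.4375 7.4375 12.0000 15.7500

Derivation:
Step 0: x=[6.0000 6.0000 11.0000 18.0000] v=[0.0000 0.0000 0.0000 0.0000]
Step 1: x=[3.0000 8.5000 12.0000 16.5000] v=[-6.0000 5.0000 2.0000 -3.0000]
Step 2: x=[1.2500 10.0000 13.5000 14.7500] v=[-3.5000 3.0000 3.0000 -3.5000]
Step 3: x=[3.2500 8.8750 13.8750 14.3750] v=[4.0000 -2.2500 0.7500 -0.7500]
Step 4: x=[6.4375 7.4375 12.0000 15.7500] v=[6.3750 -2.8750 -3.7500 2.7500]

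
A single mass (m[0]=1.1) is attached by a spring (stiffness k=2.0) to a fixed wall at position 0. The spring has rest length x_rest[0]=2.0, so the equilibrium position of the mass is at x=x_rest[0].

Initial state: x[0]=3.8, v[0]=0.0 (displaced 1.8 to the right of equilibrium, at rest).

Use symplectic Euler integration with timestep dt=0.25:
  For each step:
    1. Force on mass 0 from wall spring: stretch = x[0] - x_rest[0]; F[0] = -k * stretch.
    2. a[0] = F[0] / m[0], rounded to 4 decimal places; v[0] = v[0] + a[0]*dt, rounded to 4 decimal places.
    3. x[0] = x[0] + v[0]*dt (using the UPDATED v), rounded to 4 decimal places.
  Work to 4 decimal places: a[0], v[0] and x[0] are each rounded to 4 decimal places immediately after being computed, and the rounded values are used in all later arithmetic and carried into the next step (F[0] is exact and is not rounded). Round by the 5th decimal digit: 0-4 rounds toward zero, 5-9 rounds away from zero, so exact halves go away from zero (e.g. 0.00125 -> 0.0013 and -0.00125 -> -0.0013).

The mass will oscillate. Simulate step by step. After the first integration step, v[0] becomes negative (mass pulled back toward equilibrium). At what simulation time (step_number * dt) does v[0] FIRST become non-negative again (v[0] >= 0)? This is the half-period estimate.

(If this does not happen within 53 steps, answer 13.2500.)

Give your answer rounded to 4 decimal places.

Step 0: x=[3.8000] v=[0.0000]
Step 1: x=[3.5955] v=[-0.8182]
Step 2: x=[3.2097] v=[-1.5434]
Step 3: x=[2.6864] v=[-2.0933]
Step 4: x=[2.0851] v=[-2.4053]
Step 5: x=[1.4741] v=[-2.4440]
Step 6: x=[0.9229] v=[-2.2050]
Step 7: x=[0.4941] v=[-1.7154]
Step 8: x=[0.2364] v=[-1.0309]
Step 9: x=[0.1791] v=[-0.2293]
Step 10: x=[0.3287] v=[0.5984]
First v>=0 after going negative at step 10, time=2.5000

Answer: 2.5000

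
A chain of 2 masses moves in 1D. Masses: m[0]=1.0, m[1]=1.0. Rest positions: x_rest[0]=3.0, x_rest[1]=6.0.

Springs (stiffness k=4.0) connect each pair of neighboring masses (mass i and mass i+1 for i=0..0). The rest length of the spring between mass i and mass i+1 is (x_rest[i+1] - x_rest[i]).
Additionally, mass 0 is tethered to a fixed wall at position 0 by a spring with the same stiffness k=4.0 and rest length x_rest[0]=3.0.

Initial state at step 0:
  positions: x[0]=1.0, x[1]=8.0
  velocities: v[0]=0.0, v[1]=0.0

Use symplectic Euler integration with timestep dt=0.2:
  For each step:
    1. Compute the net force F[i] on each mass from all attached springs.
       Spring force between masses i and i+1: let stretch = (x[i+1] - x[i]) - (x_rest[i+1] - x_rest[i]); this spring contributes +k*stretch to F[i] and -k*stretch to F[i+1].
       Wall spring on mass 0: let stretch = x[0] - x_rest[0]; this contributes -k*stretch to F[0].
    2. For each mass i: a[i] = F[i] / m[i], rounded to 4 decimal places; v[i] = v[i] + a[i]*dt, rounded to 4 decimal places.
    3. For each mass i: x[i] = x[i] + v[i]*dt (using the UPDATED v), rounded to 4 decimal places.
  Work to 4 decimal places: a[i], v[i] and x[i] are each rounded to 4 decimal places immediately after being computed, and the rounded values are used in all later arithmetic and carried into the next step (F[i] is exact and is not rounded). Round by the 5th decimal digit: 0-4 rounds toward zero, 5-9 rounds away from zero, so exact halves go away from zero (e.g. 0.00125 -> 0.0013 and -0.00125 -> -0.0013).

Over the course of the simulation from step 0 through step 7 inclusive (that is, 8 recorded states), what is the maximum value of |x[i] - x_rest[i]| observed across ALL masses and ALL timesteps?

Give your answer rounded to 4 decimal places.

Step 0: x=[1.0000 8.0000] v=[0.0000 0.0000]
Step 1: x=[1.9600 7.3600] v=[4.8000 -3.2000]
Step 2: x=[3.4704 6.3360] v=[7.5520 -5.1200]
Step 3: x=[4.8840 5.3335] v=[7.0682 -5.0125]
Step 4: x=[5.5881 4.7391] v=[3.5206 -2.9721]
Step 5: x=[5.2623 4.7605] v=[-1.6291 0.1071]
Step 6: x=[4.0142 5.3422] v=[-6.2404 2.9085]
Step 7: x=[2.3363 6.1914] v=[-8.3894 4.2461]
Max displacement = 2.5881

Answer: 2.5881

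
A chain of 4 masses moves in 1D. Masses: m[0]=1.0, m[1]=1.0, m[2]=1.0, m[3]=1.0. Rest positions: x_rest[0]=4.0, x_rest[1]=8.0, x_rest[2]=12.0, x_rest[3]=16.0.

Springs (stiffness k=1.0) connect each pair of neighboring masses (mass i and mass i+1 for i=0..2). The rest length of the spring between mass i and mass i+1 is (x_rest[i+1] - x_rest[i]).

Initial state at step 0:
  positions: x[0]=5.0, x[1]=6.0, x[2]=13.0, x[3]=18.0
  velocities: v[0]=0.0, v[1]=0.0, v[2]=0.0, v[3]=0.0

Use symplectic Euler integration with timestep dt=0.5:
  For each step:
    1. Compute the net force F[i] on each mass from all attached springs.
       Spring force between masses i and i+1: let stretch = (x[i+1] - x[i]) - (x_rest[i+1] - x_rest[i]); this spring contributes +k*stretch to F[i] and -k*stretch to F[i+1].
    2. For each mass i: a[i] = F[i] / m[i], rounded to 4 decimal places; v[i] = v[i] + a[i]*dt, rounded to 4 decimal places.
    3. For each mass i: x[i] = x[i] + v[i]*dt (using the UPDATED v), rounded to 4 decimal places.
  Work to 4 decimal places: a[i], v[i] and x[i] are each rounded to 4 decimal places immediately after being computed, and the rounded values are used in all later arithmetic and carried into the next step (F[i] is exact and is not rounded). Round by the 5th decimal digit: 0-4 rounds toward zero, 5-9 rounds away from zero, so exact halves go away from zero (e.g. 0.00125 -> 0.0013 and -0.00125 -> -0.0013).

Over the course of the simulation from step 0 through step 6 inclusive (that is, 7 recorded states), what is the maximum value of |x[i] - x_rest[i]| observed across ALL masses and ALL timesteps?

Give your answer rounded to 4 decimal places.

Step 0: x=[5.0000 6.0000 13.0000 18.0000] v=[0.0000 0.0000 0.0000 0.0000]
Step 1: x=[4.2500 7.5000 12.5000 17.7500] v=[-1.5000 3.0000 -1.0000 -0.5000]
Step 2: x=[3.3125 9.4375 12.0625 17.1875] v=[-1.8750 3.8750 -0.8750 -1.1250]
Step 3: x=[2.9063 10.5000 12.2500 16.3438] v=[-0.8125 2.1250 0.3750 -1.6875]
Step 4: x=[3.3985 10.1016 13.0235 15.4766] v=[0.9844 -0.7969 1.5469 -1.7344]
Step 5: x=[4.5665 8.7579 13.6798 14.9961] v=[2.3360 -2.6875 1.3125 -0.9610]
Step 6: x=[5.7824 7.5968 13.4347 15.1866] v=[2.4317 -2.3223 -0.4903 0.3809]
Max displacement = 2.5000

Answer: 2.5000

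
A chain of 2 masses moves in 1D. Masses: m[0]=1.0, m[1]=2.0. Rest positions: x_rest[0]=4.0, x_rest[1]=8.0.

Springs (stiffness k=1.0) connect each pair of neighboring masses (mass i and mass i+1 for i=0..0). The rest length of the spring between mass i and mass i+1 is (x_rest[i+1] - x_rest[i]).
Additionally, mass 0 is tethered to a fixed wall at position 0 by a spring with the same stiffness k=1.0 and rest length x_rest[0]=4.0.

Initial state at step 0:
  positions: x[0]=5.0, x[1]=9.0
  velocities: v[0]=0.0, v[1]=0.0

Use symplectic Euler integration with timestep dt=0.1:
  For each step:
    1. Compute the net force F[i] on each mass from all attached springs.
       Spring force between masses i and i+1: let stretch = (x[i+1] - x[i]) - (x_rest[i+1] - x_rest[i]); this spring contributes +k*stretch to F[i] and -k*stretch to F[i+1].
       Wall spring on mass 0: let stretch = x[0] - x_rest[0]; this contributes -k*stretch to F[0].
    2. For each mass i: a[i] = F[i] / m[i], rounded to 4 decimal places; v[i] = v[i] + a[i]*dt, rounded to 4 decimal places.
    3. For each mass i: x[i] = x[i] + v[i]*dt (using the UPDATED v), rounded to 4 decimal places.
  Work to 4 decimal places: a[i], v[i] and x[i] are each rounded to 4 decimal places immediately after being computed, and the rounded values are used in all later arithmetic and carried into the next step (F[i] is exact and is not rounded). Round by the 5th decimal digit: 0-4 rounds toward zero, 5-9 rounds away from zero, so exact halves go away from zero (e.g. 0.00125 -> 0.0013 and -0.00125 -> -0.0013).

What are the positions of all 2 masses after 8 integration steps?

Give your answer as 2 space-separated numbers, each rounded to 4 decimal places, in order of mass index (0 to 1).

Answer: 4.6800 8.9901

Derivation:
Step 0: x=[5.0000 9.0000] v=[0.0000 0.0000]
Step 1: x=[4.9900 9.0000] v=[-0.1000 0.0000]
Step 2: x=[4.9702 9.0000] v=[-0.1980 -0.0005]
Step 3: x=[4.9410 8.9998] v=[-0.2920 -0.0020]
Step 4: x=[4.9030 8.9993] v=[-0.3802 -0.0049]
Step 5: x=[4.8569 8.9983] v=[-0.4609 -0.0097]
Step 6: x=[4.8037 8.9966] v=[-0.5325 -0.0168]
Step 7: x=[4.7443 8.9940] v=[-0.5936 -0.0265]
Step 8: x=[4.6800 8.9901] v=[-0.6431 -0.0390]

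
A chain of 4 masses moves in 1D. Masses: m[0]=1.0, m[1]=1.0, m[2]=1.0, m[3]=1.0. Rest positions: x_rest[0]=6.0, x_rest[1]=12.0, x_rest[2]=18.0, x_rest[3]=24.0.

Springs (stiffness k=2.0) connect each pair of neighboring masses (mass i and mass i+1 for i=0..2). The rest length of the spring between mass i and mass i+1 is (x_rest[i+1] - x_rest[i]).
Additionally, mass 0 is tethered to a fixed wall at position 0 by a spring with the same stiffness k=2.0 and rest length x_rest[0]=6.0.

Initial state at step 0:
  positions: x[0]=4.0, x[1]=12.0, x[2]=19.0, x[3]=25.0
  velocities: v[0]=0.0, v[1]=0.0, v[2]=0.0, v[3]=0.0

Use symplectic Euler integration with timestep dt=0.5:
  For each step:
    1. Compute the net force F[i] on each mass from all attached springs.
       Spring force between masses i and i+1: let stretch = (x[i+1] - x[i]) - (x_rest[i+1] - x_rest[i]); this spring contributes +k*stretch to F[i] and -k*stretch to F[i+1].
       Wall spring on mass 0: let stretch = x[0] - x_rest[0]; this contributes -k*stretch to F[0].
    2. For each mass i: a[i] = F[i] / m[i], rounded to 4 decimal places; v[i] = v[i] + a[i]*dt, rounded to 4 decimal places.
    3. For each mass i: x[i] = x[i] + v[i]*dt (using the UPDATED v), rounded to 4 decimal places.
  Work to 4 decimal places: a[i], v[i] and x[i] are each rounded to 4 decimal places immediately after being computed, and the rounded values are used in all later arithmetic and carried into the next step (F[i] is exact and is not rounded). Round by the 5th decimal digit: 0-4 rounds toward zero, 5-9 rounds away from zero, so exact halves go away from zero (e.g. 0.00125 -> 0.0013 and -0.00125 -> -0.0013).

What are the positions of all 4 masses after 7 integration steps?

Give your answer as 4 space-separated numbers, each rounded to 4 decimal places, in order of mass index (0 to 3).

Step 0: x=[4.0000 12.0000 19.0000 25.0000] v=[0.0000 0.0000 0.0000 0.0000]
Step 1: x=[6.0000 11.5000 18.5000 25.0000] v=[4.0000 -1.0000 -1.0000 0.0000]
Step 2: x=[7.7500 11.7500 17.7500 24.7500] v=[3.5000 0.5000 -1.5000 -0.5000]
Step 3: x=[7.6250 13.0000 17.5000 24.0000] v=[-0.2500 2.5000 -0.5000 -1.5000]
Step 4: x=[6.3750 13.8125 18.2500 23.0000] v=[-2.5000 1.6250 1.5000 -2.0000]
Step 5: x=[5.6563 13.1250 19.1563 22.6250] v=[-1.4375 -1.3750 1.8125 -0.7500]
Step 6: x=[5.8438 11.7188 18.7813 23.5157] v=[0.3749 -2.8124 -0.7501 1.7813]
Step 7: x=[6.0469 10.9064 17.2422 25.0392] v=[0.4061 -1.6249 -3.0782 3.0469]

Answer: 6.0469 10.9064 17.2422 25.0392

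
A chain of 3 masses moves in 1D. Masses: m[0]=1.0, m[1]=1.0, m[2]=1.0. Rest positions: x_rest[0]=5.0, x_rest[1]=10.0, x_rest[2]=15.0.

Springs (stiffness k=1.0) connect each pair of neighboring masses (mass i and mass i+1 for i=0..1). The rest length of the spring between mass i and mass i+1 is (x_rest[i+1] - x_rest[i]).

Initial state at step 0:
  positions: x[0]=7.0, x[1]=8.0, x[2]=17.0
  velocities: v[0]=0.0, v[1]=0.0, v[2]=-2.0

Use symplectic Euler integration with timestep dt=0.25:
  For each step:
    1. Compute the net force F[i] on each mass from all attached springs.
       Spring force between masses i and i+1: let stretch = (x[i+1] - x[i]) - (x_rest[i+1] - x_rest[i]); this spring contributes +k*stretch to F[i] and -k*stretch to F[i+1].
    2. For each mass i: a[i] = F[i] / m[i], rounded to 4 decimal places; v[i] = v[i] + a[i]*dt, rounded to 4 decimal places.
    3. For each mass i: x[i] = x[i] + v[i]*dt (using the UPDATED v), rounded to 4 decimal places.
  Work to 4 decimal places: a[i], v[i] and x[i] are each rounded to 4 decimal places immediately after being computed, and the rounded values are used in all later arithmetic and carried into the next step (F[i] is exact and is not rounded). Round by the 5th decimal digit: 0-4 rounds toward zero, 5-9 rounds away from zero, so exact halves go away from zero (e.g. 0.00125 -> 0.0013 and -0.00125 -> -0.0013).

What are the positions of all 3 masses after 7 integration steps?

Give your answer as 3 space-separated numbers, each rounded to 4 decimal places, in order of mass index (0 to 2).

Step 0: x=[7.0000 8.0000 17.0000] v=[0.0000 0.0000 -2.0000]
Step 1: x=[6.7500 8.5000 16.2500] v=[-1.0000 2.0000 -3.0000]
Step 2: x=[6.2969 9.3750 15.3281] v=[-1.8125 3.5000 -3.6875]
Step 3: x=[5.7237 10.4297 14.3467] v=[-2.2930 4.2188 -3.9258]
Step 4: x=[5.1321 11.4351 13.4329] v=[-2.3665 4.0216 -3.6551]
Step 5: x=[4.6219 12.1714 12.7068] v=[-2.0408 2.9453 -2.9046]
Step 6: x=[4.2711 12.4694 12.2597] v=[-1.4034 1.1918 -1.7885]
Step 7: x=[4.1202 12.2419 12.1382] v=[-0.6038 -0.9102 -0.4861]

Answer: 4.1202 12.2419 12.1382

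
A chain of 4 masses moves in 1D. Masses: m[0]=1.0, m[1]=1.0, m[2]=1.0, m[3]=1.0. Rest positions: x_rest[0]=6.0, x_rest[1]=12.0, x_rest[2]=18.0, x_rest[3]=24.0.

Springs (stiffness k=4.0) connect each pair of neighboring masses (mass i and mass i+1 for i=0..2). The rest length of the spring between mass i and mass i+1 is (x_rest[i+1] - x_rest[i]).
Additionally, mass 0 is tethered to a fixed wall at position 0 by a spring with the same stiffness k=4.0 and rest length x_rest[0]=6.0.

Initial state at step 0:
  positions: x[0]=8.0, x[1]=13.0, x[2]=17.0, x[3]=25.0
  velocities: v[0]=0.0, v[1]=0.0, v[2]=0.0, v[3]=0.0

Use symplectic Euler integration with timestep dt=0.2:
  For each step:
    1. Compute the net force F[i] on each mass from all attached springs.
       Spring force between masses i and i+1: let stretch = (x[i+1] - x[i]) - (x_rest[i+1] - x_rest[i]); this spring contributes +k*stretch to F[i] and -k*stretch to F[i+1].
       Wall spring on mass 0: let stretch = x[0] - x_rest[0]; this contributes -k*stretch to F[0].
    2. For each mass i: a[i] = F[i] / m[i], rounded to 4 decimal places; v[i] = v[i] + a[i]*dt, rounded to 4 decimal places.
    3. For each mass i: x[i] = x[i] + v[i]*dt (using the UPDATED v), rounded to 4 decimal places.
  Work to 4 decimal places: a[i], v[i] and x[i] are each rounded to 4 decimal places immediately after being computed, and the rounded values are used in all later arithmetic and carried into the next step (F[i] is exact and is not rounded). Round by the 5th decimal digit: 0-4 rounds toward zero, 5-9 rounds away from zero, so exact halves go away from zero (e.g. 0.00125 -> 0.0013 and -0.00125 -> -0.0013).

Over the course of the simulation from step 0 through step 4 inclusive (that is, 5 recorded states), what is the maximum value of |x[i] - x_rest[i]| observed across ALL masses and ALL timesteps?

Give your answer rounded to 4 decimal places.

Answer: 2.0052

Derivation:
Step 0: x=[8.0000 13.0000 17.0000 25.0000] v=[0.0000 0.0000 0.0000 0.0000]
Step 1: x=[7.5200 12.8400 17.6400 24.6800] v=[-2.4000 -0.8000 3.2000 -1.6000]
Step 2: x=[6.6880 12.5968 18.6384 24.1936] v=[-4.1600 -1.2160 4.9920 -2.4320]
Step 3: x=[5.7313 12.3748 19.5590 23.7784] v=[-4.7834 -1.1098 4.6029 -2.0762]
Step 4: x=[4.9206 12.2394 20.0052 23.6481] v=[-4.0536 -0.6772 2.2311 -0.6517]
Max displacement = 2.0052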